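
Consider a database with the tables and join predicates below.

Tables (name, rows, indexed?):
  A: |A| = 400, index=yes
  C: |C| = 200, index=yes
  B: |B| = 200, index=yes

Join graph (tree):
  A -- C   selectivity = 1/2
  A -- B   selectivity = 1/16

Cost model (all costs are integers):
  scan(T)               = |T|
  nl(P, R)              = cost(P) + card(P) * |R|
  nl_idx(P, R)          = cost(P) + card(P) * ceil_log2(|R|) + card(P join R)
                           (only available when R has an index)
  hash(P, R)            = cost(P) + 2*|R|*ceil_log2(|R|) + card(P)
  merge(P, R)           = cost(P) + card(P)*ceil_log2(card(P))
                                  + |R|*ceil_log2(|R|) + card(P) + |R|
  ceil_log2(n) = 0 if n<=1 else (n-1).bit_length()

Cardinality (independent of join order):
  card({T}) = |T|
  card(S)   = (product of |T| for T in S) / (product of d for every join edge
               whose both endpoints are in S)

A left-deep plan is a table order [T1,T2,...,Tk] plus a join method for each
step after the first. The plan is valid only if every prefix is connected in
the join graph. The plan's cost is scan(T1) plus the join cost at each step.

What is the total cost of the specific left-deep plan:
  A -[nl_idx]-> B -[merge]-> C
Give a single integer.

80400

step 1: scan A: cost=400, card=400
step 2: join B via nl_idx
    card(P join B) = 400*200/(16) = 5000
    cost = 400 + 400*8 + 5000 = 8600
step 3: join C via merge
    card(P join C) = 5000*200/(2) = 500000
    cost = 8600 + 5000*13 + 200*8 + 5000 + 200 = 80400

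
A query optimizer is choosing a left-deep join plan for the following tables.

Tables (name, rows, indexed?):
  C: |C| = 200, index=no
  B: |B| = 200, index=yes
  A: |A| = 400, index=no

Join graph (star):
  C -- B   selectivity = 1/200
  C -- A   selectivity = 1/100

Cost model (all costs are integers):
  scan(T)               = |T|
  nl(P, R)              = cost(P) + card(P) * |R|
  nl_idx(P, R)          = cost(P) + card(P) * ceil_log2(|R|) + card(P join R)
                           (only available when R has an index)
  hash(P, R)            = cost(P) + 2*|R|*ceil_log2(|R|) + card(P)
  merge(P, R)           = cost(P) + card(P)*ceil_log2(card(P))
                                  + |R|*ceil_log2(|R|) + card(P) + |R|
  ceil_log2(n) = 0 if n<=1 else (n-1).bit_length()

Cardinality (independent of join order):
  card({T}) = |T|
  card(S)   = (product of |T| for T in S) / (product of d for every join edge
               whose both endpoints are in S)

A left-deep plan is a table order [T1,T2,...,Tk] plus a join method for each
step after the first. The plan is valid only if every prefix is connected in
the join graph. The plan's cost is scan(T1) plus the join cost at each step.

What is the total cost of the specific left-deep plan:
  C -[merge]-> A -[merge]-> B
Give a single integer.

step 1: scan C: cost=200, card=200
step 2: join A via merge
    card(P join A) = 200*400/(100) = 800
    cost = 200 + 200*8 + 400*9 + 200 + 400 = 6000
step 3: join B via merge
    card(P join B) = 800*200/(200) = 800
    cost = 6000 + 800*10 + 200*8 + 800 + 200 = 16600

16600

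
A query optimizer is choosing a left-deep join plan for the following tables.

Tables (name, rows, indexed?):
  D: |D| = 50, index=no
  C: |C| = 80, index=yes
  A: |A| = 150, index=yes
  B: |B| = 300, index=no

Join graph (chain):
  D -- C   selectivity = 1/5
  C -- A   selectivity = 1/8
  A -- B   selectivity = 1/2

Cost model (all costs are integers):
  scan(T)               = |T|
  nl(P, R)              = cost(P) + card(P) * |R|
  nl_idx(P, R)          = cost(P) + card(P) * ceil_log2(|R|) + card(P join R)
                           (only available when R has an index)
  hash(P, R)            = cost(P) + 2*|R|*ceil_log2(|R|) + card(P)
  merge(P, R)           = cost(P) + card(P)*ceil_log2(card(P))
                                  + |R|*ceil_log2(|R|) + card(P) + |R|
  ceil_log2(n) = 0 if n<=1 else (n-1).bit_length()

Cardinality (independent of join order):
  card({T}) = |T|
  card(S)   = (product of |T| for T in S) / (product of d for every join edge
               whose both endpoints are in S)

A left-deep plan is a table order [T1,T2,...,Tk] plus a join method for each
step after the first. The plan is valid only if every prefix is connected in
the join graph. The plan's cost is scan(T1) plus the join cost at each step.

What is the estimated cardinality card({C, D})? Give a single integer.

Tables in S: C(80), D(50)
Edges inside S: D-C(d=5)
numerator = 80 * 50 = 4000
denominator = 5 = 5
card(S) = 4000 / 5 = 800

800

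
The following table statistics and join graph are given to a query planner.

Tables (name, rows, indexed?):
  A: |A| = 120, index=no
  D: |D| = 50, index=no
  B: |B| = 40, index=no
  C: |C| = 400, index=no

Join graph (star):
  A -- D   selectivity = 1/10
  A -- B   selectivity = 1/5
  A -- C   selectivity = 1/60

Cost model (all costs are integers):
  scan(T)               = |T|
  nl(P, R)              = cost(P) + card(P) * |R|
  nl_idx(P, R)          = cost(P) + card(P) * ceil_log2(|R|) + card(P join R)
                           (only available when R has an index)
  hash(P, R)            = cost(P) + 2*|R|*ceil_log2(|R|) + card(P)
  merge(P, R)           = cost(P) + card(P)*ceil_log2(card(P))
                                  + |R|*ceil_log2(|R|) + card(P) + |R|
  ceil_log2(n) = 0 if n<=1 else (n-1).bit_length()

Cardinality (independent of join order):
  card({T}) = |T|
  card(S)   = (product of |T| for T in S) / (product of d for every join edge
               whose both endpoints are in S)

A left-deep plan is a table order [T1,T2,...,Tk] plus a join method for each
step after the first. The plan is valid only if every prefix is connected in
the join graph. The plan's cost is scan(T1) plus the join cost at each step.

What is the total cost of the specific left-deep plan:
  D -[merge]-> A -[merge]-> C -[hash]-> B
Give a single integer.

16440

step 1: scan D: cost=50, card=50
step 2: join A via merge
    card(P join A) = 50*120/(10) = 600
    cost = 50 + 50*6 + 120*7 + 50 + 120 = 1360
step 3: join C via merge
    card(P join C) = 600*400/(60) = 4000
    cost = 1360 + 600*10 + 400*9 + 600 + 400 = 11960
step 4: join B via hash
    card(P join B) = 4000*40/(5) = 32000
    cost = 11960 + 2*40*6 + 4000 = 16440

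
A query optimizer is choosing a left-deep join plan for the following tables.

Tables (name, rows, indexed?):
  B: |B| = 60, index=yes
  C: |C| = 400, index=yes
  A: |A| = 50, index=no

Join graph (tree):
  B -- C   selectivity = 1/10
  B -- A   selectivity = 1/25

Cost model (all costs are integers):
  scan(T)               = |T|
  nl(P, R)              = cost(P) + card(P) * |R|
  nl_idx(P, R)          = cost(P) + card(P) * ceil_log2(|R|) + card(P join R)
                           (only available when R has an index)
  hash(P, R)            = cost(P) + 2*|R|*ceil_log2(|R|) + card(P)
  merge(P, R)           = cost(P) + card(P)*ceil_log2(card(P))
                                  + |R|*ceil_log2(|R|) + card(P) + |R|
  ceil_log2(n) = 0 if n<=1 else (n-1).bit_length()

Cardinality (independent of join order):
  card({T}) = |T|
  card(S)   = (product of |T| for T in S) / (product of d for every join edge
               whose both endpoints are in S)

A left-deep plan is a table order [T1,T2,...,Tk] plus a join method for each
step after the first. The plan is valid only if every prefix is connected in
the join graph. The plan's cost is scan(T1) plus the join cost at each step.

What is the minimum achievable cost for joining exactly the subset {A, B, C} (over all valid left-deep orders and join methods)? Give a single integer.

4520

Selinger DP over subsets of {A,B,C}:
  {B}: scan cost=60, card=60
  {C}: scan cost=400, card=400
  {A}: scan cost=50, card=50
  {BC}: card=2400; try (B,hash)→1520, (C,nl_idx)→3000, (C,merge)→4480, (B,merge)→4820, (B,nl_idx)→5200, (C,hash)→7320 …(+2); best=1520 via (B,hash)
  {AB}: card=120; try (B,nl_idx)→470, (A,hash)→720, (B,hash)→820, (B,merge)→820, (A,merge)→830, (B,nl)→3050 …(+1); best=470 via (B,nl_idx)
  {ABC}: card=4800; try (A,hash)→4520, (C,merge)→5430, (C,nl_idx)→6350, (C,hash)→7790, (A,merge)→33070, (C,nl)→48470 …(+1); best=4520 via (A,hash)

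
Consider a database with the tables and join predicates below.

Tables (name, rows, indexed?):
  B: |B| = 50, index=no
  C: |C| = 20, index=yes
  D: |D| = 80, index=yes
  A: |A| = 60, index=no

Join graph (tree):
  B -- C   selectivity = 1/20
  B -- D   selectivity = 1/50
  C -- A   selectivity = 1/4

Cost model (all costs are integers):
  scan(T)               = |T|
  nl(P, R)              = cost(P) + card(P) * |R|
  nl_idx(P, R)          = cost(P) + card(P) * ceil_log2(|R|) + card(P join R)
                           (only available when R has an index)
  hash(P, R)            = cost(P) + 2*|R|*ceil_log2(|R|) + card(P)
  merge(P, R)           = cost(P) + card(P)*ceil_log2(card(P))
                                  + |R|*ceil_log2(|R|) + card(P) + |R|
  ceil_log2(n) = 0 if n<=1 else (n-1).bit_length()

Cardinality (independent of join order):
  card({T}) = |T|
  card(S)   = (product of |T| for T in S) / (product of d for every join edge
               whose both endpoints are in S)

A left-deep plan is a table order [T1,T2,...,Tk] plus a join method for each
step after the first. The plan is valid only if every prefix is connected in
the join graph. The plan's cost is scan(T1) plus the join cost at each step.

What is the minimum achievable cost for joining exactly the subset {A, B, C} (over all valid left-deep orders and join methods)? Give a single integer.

Selinger DP over subsets of {A,B,C}:
  {B}: scan cost=50, card=50
  {C}: scan cost=20, card=20
  {A}: scan cost=60, card=60
  {BC}: card=50; try (C,hash)→300, (C,nl_idx)→350, (B,merge)→490, (C,merge)→520, (B,hash)→640, (B,nl)→1020 …(+1); best=300 via (C,hash)
  {AC}: card=300; try (C,hash)→320, (A,merge)→560, (C,merge)→600, (C,nl_idx)→660, (A,hash)→760, (A,nl)→1220 …(+1); best=320 via (C,hash)
  {ABC}: card=750; try (A,hash)→1070, (A,merge)→1070, (B,hash)→1220, (A,nl)→3300, (B,merge)→3670, (B,nl)→15320; best=1070 via (A,hash)

1070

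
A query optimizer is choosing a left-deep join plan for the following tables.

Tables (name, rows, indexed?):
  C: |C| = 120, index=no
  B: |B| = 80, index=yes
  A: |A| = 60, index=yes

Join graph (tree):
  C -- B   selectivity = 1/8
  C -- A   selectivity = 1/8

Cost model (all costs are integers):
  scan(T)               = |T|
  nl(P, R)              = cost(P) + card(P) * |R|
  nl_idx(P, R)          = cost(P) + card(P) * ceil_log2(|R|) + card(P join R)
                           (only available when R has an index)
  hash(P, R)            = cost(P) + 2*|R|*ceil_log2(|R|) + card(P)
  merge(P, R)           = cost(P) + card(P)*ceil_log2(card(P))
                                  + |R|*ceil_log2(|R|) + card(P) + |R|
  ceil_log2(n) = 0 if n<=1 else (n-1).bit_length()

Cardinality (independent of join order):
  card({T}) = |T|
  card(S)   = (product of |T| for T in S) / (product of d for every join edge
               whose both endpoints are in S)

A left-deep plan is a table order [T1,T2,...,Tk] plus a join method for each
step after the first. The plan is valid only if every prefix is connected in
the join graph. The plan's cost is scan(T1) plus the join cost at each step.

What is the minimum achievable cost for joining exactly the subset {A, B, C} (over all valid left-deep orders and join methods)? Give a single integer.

2980

Selinger DP over subsets of {A,B,C}:
  {C}: scan cost=120, card=120
  {B}: scan cost=80, card=80
  {A}: scan cost=60, card=60
  {BC}: card=1200; try (B,hash)→1360, (C,merge)→1680, (B,merge)→1720, (C,hash)→1840, (B,nl_idx)→2160, (C,nl)→9680 …(+1); best=1360 via (B,hash)
  {AC}: card=900; try (A,hash)→960, (C,merge)→1440, (A,merge)→1500, (A,nl_idx)→1740, (C,hash)→1800, (C,nl)→7260 …(+1); best=960 via (A,hash)
  {ABC}: card=9000; try (B,hash)→2980, (A,hash)→3280, (B,merge)→11500, (A,merge)→16180, (B,nl_idx)→16260, (A,nl_idx)→17560 …(+2); best=2980 via (B,hash)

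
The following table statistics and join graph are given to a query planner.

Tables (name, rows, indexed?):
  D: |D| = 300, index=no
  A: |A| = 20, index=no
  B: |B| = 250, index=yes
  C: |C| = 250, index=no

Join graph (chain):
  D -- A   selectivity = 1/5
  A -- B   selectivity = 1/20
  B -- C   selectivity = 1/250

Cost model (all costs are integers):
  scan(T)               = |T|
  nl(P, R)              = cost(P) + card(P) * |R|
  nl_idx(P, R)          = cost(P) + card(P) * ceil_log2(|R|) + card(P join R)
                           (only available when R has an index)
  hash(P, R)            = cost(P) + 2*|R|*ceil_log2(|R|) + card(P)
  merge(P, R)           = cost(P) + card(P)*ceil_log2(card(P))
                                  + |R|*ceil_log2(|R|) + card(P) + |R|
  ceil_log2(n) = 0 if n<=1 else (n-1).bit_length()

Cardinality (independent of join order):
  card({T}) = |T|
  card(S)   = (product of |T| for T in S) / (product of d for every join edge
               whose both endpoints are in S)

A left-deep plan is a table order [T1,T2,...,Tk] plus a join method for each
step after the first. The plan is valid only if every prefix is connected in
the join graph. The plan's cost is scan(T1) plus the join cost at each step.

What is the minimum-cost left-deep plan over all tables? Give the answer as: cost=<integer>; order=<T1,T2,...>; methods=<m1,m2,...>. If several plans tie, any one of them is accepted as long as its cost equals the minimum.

cost=8200; order=C,B,A,D; methods=nl_idx,hash,merge

Selinger DP (subsets sized 1..n):
  {D}: scan cost=300, card=300
  {A}: scan cost=20, card=20
  {B}: scan cost=250, card=250
  {C}: scan cost=250, card=250
  {AD}: card=1200; try (A,hash)→800, (D,merge)→3140, (A,merge)→3420, (D,hash)→5440, (D,nl)→6020, (A,nl)→6300; best=800 via (A,hash)
  {AB}: card=250; try (B,nl_idx)→430, (A,hash)→700, (B,merge)→2390, (A,merge)→2620, (B,hash)→4040, (B,nl)→5020 …(+1); best=430 via (B,nl_idx)
  {BC}: card=250; try (B,nl_idx)→2500, (C,hash)→4500, (B,hash)→4500, (C,merge)→4750, (B,merge)→4750, (C,nl)→62750 …(+1); best=2500 via (B,nl_idx)
  {ABD}: card=15000; try (D,merge)→5680, (B,hash)→6000, (D,hash)→6080, (B,merge)→17450, (B,nl_idx)→25400, (D,nl)→75430 …(+1); best=5680 via (D,merge)
  {ABC}: card=250; try (A,hash)→2950, (C,hash)→4680, (A,merge)→4870, (C,merge)→4930, (A,nl)→7500, (C,nl)→62930; best=2950 via (A,hash)
  {ABCD}: card=15000; try (D,merge)→8200, (D,hash)→8600, (C,hash)→24680, (D,nl)→77950, (C,merge)→232930, (C,nl)→3755680; best=8200 via (D,merge)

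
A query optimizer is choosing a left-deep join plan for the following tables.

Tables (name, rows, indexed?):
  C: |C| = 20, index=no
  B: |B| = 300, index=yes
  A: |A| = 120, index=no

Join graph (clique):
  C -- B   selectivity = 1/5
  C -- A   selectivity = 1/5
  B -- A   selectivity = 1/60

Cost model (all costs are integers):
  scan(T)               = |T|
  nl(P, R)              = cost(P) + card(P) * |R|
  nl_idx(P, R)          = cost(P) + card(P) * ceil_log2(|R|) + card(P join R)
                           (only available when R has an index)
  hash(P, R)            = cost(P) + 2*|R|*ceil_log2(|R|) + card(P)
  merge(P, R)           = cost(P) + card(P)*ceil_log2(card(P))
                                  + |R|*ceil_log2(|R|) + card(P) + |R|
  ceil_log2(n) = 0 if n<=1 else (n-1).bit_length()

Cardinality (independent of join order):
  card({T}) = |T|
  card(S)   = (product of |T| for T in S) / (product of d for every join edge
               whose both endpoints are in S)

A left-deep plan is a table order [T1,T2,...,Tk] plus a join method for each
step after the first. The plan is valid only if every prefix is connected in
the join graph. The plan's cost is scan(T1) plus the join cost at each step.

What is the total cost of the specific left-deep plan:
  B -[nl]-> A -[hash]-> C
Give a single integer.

step 1: scan B: cost=300, card=300
step 2: join A via nl
    card(P join A) = 300*120/(60) = 600
    cost = 300 + 300*120 = 36300
step 3: join C via hash
    card(P join C) = 600*20/(5*5) = 480
    cost = 36300 + 2*20*5 + 600 = 37100

37100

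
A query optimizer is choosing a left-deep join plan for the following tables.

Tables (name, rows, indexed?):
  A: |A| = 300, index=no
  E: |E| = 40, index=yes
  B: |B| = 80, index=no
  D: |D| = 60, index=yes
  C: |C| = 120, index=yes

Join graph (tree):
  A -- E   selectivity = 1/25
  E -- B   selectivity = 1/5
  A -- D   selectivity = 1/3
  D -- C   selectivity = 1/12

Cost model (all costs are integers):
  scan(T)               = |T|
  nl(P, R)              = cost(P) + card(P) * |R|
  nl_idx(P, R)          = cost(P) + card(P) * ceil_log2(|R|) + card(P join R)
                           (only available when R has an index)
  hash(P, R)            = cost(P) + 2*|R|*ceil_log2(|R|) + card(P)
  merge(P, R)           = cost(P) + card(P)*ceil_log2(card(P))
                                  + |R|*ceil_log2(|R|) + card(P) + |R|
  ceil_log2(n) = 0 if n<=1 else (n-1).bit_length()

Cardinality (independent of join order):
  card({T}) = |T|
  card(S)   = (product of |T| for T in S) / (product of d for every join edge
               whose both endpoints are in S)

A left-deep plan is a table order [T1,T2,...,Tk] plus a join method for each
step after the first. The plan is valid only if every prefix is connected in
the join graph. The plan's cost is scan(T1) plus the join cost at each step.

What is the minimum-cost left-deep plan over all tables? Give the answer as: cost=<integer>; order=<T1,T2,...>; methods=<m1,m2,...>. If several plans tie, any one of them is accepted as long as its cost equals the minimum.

Selinger DP (subsets sized 1..n):
  {A}: scan cost=300, card=300
  {E}: scan cost=40, card=40
  {B}: scan cost=80, card=80
  {D}: scan cost=60, card=60
  {C}: scan cost=120, card=120
  {AE}: card=480; try (E,hash)→1080, (E,nl_idx)→2580, (A,merge)→3320, (E,merge)→3580, (A,hash)→5480, (A,nl)→12040 …(+1); best=1080 via (E,hash)
  {AD}: card=6000; try (D,hash)→1320, (A,merge)→3480, (D,merge)→3720, (A,hash)→5520, (D,nl_idx)→8100, (A,nl)→18060 …(+1); best=1320 via (D,hash)
  {BE}: card=640; try (E,hash)→640, (B,merge)→960, (E,merge)→1000, (E,nl_idx)→1200, (B,hash)→1200, (B,nl)→3240 …(+1); best=640 via (E,hash)
  {CD}: card=600; try (D,hash)→960, (C,nl_idx)→1080, (D,nl_idx)→1440, (C,merge)→1440, (D,merge)→1500, (C,hash)→1800 …(+2); best=960 via (D,hash)
  {ABE}: card=7680; try (B,hash)→2680, (B,merge)→6520, (A,hash)→6680, (A,merge)→10680, (B,nl)→39480, (A,nl)→192640; best=2680 via (B,hash)
  {ADE}: card=9600; try (D,hash)→2280, (D,merge)→6300, (E,hash)→7800, (D,nl_idx)→13560, (D,nl)→29880, (E,nl_idx)→46920 …(+2); best=2280 via (D,hash)
  {ACD}: card=60000; try (A,hash)→6960, (C,hash)→9000, (A,merge)→10560, (C,merge)→86280, (C,nl_idx)→103320, (A,nl)→180960 …(+1); best=6960 via (A,hash)
  {ABDE}: card=153600; try (D,hash)→11080, (B,hash)→13000, (D,merge)→110620, (B,merge)→146920, (D,nl_idx)→202360, (D,nl)→463480 …(+1); best=11080 via (D,hash)
  {ACDE}: card=96000; try (C,hash)→13560, (E,hash)→67440, (C,merge)→147240, (C,nl_idx)→165480, (E,nl_idx)→462960, (E,merge)→1027240 …(+2); best=13560 via (C,hash)
  {ABCDE}: card=1536000; try (B,hash)→110680, (C,hash)→166360, (B,merge)→1742200, (C,nl_idx)→2622280, (C,merge)→2930440, (B,nl)→7693560 …(+1); best=110680 via (B,hash)

cost=110680; order=A,E,D,C,B; methods=hash,hash,hash,hash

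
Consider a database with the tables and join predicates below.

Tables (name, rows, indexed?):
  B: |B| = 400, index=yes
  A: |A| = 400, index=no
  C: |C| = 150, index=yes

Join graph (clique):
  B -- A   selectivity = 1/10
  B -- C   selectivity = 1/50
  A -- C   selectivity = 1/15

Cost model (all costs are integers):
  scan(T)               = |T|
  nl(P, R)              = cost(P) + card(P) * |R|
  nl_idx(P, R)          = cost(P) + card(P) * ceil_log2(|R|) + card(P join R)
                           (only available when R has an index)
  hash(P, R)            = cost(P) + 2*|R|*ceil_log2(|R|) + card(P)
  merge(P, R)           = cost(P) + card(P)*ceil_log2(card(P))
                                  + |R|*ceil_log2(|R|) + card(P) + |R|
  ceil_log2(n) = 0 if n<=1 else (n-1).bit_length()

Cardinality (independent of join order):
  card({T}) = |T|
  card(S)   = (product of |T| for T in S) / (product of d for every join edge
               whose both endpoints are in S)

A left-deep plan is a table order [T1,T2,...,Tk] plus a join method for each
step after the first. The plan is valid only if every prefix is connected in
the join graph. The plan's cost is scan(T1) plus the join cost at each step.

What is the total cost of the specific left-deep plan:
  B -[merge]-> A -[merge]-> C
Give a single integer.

step 1: scan B: cost=400, card=400
step 2: join A via merge
    card(P join A) = 400*400/(10) = 16000
    cost = 400 + 400*9 + 400*9 + 400 + 400 = 8400
step 3: join C via merge
    card(P join C) = 16000*150/(50*15) = 3200
    cost = 8400 + 16000*14 + 150*8 + 16000 + 150 = 249750

249750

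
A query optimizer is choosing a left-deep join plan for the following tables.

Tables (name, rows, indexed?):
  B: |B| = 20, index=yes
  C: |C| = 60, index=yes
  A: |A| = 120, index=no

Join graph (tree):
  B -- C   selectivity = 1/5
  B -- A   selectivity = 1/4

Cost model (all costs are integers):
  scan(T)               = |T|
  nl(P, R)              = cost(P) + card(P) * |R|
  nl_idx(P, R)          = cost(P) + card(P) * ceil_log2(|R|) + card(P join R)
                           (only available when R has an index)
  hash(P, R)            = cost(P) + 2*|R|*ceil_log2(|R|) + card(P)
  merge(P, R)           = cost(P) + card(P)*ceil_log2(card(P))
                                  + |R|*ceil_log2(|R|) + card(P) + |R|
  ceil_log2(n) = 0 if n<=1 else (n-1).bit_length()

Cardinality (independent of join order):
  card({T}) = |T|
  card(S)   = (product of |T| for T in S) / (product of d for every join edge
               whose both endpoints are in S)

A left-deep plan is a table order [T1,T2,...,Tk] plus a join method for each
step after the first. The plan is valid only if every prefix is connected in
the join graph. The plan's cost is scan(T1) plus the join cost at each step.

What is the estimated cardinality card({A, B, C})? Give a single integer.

Tables in S: A(120), B(20), C(60)
Edges inside S: B-C(d=5), B-A(d=4)
numerator = 120 * 20 * 60 = 144000
denominator = 5 * 4 = 20
card(S) = 144000 / 20 = 7200

7200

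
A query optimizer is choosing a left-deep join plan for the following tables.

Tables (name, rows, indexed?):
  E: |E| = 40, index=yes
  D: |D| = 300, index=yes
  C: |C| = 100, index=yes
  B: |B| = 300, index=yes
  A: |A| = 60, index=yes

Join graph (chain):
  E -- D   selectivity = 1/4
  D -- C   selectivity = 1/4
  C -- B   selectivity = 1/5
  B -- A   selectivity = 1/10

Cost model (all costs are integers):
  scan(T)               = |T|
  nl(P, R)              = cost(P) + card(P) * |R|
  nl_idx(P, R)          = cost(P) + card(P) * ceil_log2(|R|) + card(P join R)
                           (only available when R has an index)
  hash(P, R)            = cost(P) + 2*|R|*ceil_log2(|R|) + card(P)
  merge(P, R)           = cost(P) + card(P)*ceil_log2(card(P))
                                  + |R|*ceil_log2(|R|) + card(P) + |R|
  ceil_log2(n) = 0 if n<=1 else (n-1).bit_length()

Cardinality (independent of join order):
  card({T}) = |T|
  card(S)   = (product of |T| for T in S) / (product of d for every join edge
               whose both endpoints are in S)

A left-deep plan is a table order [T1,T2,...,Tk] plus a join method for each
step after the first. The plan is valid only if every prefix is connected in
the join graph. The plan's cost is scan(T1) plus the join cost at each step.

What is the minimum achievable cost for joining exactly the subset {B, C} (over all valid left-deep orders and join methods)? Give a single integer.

Selinger DP over subsets of {B,C}:
  {C}: scan cost=100, card=100
  {B}: scan cost=300, card=300
  {BC}: card=6000; try (C,hash)→2000, (B,merge)→3900, (C,merge)→4100, (B,hash)→5600, (B,nl_idx)→7000, (C,nl_idx)→8400 …(+2); best=2000 via (C,hash)

2000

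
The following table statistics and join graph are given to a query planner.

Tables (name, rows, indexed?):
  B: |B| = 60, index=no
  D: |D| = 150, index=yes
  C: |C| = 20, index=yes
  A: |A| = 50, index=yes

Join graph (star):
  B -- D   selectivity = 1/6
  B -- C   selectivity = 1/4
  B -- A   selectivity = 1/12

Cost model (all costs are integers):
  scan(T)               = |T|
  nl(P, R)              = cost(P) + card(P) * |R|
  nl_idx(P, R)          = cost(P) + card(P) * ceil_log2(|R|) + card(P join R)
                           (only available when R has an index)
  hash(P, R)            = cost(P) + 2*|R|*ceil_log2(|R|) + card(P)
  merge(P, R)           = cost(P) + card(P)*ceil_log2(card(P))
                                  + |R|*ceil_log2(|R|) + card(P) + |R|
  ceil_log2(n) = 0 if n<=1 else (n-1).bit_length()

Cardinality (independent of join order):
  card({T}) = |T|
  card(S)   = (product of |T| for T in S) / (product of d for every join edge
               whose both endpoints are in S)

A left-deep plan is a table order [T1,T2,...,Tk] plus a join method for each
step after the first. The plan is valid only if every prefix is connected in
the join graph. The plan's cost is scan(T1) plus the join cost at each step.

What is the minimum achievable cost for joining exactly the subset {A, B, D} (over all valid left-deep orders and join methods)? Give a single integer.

Selinger DP over subsets of {A,B,D}:
  {B}: scan cost=60, card=60
  {D}: scan cost=150, card=150
  {A}: scan cost=50, card=50
  {BD}: card=1500; try (B,hash)→1020, (D,merge)→1830, (B,merge)→1920, (D,nl_idx)→2040, (D,hash)→2520, (D,nl)→9060 …(+1); best=1020 via (B,hash)
  {AB}: card=250; try (A,nl_idx)→670, (A,hash)→720, (B,hash)→820, (B,merge)→820, (A,merge)→830, (B,nl)→3050 …(+1); best=670 via (A,nl_idx)
  {ABD}: card=6250; try (A,hash)→3120, (D,hash)→3320, (D,merge)→4270, (D,nl_idx)→8920, (A,nl_idx)→16270, (A,merge)→19370 …(+2); best=3120 via (A,hash)

3120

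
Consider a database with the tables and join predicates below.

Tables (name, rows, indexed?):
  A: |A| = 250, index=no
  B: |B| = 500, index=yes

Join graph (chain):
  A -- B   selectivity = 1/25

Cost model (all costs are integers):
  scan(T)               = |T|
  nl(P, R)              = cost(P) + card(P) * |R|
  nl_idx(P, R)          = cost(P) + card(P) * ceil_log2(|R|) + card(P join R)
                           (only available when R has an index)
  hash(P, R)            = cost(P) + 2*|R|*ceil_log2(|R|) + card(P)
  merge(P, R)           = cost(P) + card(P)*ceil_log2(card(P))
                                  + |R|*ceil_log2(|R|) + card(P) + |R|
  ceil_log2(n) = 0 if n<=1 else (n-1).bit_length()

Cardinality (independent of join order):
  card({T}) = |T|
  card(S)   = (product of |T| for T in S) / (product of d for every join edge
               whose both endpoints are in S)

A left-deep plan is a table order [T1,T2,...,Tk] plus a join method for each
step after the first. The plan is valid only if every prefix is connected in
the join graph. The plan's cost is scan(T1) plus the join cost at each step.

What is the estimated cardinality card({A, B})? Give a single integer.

5000

Tables in S: A(250), B(500)
Edges inside S: A-B(d=25)
numerator = 250 * 500 = 125000
denominator = 25 = 25
card(S) = 125000 / 25 = 5000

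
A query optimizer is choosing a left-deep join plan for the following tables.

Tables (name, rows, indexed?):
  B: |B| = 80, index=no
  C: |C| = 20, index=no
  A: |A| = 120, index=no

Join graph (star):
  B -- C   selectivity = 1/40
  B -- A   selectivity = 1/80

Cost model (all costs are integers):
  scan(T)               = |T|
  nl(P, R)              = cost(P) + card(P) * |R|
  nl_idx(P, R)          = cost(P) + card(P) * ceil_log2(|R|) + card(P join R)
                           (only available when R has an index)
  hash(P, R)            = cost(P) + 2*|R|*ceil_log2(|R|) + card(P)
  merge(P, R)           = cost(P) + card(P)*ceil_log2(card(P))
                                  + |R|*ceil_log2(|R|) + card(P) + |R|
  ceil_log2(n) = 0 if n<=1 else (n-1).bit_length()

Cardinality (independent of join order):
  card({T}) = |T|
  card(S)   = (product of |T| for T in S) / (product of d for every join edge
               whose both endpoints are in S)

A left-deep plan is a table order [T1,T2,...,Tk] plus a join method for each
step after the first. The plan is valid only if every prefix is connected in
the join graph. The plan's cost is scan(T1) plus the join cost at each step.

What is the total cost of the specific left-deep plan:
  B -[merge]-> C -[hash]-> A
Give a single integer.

step 1: scan B: cost=80, card=80
step 2: join C via merge
    card(P join C) = 80*20/(40) = 40
    cost = 80 + 80*7 + 20*5 + 80 + 20 = 840
step 3: join A via hash
    card(P join A) = 40*120/(80) = 60
    cost = 840 + 2*120*7 + 40 = 2560

2560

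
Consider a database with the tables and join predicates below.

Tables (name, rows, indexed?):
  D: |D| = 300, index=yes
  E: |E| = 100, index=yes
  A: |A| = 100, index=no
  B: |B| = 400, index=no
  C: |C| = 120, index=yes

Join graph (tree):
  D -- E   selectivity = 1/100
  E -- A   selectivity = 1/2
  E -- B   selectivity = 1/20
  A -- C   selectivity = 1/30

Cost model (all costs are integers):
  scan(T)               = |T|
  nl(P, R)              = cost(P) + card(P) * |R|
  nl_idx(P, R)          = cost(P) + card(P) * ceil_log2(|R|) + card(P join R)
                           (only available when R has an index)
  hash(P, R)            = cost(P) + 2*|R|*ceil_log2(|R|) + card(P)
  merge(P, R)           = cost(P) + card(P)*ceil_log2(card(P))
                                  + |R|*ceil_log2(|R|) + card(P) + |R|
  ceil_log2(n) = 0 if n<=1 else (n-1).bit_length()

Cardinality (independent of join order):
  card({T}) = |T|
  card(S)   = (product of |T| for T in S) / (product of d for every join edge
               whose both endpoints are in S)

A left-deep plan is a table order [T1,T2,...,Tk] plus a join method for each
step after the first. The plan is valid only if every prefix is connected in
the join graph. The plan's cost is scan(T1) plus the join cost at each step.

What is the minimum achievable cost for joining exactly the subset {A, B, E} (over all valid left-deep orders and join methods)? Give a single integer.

5600

Selinger DP over subsets of {A,B,E}:
  {E}: scan cost=100, card=100
  {A}: scan cost=100, card=100
  {B}: scan cost=400, card=400
  {AE}: card=5000; try (E,hash)→1600, (A,hash)→1600, (E,merge)→1700, (A,merge)→1700, (E,nl_idx)→5800, (E,nl)→10100 …(+1); best=1600 via (E,hash)
  {BE}: card=2000; try (E,hash)→2200, (B,merge)→4900, (E,merge)→5200, (E,nl_idx)→5200, (B,hash)→7400, (B,nl)→40100 …(+1); best=2200 via (E,hash)
  {ABE}: card=100000; try (A,hash)→5600, (B,hash)→13800, (A,merge)→27000, (B,merge)→75600, (A,nl)→202200, (B,nl)→2001600; best=5600 via (A,hash)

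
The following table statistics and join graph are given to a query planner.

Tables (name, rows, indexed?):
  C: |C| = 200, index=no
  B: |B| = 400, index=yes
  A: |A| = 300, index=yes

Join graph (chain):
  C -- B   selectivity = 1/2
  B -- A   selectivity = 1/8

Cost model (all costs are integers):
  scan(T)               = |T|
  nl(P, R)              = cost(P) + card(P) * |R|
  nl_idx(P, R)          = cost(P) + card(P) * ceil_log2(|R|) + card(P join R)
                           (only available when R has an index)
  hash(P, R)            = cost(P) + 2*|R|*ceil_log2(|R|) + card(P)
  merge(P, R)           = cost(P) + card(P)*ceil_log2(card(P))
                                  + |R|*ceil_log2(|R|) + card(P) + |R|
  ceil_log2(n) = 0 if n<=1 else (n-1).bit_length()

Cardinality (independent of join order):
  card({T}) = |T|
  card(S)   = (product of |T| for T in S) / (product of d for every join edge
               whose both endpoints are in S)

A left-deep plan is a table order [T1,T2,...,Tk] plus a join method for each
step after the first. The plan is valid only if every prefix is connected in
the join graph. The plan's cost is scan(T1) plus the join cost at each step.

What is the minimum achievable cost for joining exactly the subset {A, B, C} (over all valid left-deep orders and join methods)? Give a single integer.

24400

Selinger DP over subsets of {A,B,C}:
  {C}: scan cost=200, card=200
  {B}: scan cost=400, card=400
  {A}: scan cost=300, card=300
  {BC}: card=40000; try (C,hash)→4000, (B,merge)→6000, (C,merge)→6200, (B,hash)→7600, (B,nl_idx)→42000, (B,nl)→80200 …(+1); best=4000 via (C,hash)
  {AB}: card=15000; try (A,hash)→6200, (B,merge)→7300, (A,merge)→7400, (B,hash)→7800, (B,nl_idx)→18000, (A,nl_idx)→19000 …(+2); best=6200 via (A,hash)
  {ABC}: card=1500000; try (C,hash)→24400, (A,hash)→49400, (C,merge)→233000, (A,merge)→687000, (A,nl_idx)→1864000, (C,nl)→3006200 …(+1); best=24400 via (C,hash)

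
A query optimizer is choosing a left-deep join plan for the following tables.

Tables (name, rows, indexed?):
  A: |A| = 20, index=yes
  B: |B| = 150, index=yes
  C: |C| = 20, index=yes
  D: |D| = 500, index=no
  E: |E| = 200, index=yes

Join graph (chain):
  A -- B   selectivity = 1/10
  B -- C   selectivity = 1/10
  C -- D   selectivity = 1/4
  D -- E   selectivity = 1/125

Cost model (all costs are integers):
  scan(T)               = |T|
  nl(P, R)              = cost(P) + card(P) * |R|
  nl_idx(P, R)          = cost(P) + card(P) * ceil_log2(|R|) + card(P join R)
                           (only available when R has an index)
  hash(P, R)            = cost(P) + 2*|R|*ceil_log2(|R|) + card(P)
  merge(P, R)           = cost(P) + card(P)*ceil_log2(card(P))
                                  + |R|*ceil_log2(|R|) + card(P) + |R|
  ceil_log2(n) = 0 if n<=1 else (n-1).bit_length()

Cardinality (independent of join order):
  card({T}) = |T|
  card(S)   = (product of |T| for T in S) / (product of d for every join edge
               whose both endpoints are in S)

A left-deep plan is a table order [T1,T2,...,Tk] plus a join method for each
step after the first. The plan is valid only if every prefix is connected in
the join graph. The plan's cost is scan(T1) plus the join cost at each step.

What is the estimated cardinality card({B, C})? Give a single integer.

Tables in S: B(150), C(20)
Edges inside S: B-C(d=10)
numerator = 150 * 20 = 3000
denominator = 10 = 10
card(S) = 3000 / 10 = 300

300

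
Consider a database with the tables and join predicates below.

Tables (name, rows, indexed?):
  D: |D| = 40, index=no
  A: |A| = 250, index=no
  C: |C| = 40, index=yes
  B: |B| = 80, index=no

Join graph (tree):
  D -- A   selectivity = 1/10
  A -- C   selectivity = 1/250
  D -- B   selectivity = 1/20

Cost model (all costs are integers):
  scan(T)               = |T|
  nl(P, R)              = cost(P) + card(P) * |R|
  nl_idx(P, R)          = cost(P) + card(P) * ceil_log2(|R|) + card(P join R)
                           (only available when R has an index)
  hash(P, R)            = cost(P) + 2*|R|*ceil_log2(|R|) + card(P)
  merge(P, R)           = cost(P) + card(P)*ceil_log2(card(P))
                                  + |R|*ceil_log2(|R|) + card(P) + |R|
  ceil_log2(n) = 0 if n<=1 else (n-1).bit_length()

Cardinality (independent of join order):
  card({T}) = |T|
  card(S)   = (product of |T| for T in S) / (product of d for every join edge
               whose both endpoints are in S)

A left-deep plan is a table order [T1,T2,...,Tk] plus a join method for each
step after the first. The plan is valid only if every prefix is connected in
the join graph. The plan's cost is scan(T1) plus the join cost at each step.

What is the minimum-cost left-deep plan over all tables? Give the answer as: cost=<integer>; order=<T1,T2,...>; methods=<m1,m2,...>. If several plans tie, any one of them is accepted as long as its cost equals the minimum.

cost=2780; order=A,C,D,B; methods=hash,hash,hash

Selinger DP (subsets sized 1..n):
  {D}: scan cost=40, card=40
  {A}: scan cost=250, card=250
  {C}: scan cost=40, card=40
  {B}: scan cost=80, card=80
  {AD}: card=1000; try (D,hash)→980, (A,merge)→2570, (D,merge)→2780, (A,hash)→4080, (A,nl)→10040, (D,nl)→10250; best=980 via (D,hash)
  {BD}: card=160; try (D,hash)→640, (B,merge)→960, (D,merge)→1000, (B,hash)→1200, (B,nl)→3240, (D,nl)→3280; best=640 via (D,hash)
  {AC}: card=40; try (C,hash)→980, (C,nl_idx)→1790, (A,merge)→2570, (C,merge)→2780, (A,hash)→4080, (A,nl)→10040 …(+1); best=980 via (C,hash)
  {ACD}: card=160; try (D,hash)→1500, (D,merge)→1540, (C,hash)→2460, (D,nl)→2580, (C,nl_idx)→7140, (C,merge)→12260 …(+1); best=1500 via (D,hash)
  {ABD}: card=4000; try (B,hash)→3100, (A,merge)→4330, (A,hash)→4800, (B,merge)→12620, (A,nl)→40640, (B,nl)→80980; best=3100 via (B,hash)
  {ABCD}: card=640; try (B,hash)→2780, (B,merge)→3580, (C,hash)→7580, (B,nl)→14300, (C,nl_idx)→27740, (C,merge)→55380 …(+1); best=2780 via (B,hash)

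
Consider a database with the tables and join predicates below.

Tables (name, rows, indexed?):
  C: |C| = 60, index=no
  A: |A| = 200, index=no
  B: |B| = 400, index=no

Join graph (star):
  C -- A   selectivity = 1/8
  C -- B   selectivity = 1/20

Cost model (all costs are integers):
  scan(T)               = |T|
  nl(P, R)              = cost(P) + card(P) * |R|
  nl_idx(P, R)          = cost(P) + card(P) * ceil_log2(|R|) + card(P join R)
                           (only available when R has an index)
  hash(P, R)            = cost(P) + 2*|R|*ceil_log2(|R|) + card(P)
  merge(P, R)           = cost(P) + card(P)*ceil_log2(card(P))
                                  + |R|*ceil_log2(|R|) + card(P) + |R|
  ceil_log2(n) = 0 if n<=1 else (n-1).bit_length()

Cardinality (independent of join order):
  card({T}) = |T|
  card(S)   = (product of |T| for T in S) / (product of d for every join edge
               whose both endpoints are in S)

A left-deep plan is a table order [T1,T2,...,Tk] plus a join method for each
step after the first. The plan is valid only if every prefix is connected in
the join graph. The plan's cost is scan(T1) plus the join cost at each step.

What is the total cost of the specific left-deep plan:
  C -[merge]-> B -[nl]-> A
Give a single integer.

step 1: scan C: cost=60, card=60
step 2: join B via merge
    card(P join B) = 60*400/(20) = 1200
    cost = 60 + 60*6 + 400*9 + 60 + 400 = 4480
step 3: join A via nl
    card(P join A) = 1200*200/(8) = 30000
    cost = 4480 + 1200*200 = 244480

244480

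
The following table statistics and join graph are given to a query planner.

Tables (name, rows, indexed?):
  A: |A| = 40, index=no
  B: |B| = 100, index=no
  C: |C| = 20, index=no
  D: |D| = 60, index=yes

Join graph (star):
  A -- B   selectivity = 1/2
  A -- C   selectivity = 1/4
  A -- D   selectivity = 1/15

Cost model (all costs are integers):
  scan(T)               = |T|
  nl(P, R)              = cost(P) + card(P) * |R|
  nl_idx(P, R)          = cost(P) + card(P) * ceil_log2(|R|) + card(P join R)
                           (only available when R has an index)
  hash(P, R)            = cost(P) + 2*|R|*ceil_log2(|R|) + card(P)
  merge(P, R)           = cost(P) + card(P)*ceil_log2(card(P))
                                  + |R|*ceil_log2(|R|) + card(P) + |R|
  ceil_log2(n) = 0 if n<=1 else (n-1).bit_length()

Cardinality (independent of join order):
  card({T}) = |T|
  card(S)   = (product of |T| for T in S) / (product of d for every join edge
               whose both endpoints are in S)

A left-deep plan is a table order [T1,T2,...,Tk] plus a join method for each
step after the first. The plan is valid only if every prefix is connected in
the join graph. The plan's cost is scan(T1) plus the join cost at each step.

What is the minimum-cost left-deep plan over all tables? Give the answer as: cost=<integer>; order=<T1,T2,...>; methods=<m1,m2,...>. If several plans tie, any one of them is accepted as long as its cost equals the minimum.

cost=3000; order=A,D,C,B; methods=nl_idx,hash,hash

Selinger DP (subsets sized 1..n):
  {A}: scan cost=40, card=40
  {B}: scan cost=100, card=100
  {C}: scan cost=20, card=20
  {D}: scan cost=60, card=60
  {AB}: card=2000; try (A,hash)→680, (B,merge)→1120, (A,merge)→1180, (B,hash)→1480, (B,nl)→4040, (A,nl)→4100; best=680 via (A,hash)
  {AC}: card=200; try (C,hash)→280, (A,merge)→420, (C,merge)→440, (A,hash)→520, (A,nl)→820, (C,nl)→840; best=280 via (C,hash)
  {AD}: card=160; try (D,nl_idx)→440, (A,hash)→600, (D,merge)→740, (A,merge)→760, (D,hash)→800, (D,nl)→2440 …(+1); best=440 via (D,nl_idx)
  {ABC}: card=10000; try (B,hash)→1880, (C,hash)→2880, (B,merge)→2880, (B,nl)→20280, (C,merge)→24800, (C,nl)→40680; best=1880 via (B,hash)
  {ABD}: card=8000; try (B,hash)→2000, (B,merge)→2680, (D,hash)→3400, (B,nl)→16440, (D,nl_idx)→20680, (D,merge)→25100 …(+1); best=2000 via (B,hash)
  {ACD}: card=800; try (C,hash)→800, (D,hash)→1200, (C,merge)→2000, (D,nl_idx)→2280, (D,merge)→2500, (C,nl)→3640 …(+1); best=800 via (C,hash)
  {ABCD}: card=40000; try (B,hash)→3000, (C,hash)→10200, (B,merge)→10400, (D,hash)→12600, (B,nl)→80800, (D,nl_idx)→101880 …(+4); best=3000 via (B,hash)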